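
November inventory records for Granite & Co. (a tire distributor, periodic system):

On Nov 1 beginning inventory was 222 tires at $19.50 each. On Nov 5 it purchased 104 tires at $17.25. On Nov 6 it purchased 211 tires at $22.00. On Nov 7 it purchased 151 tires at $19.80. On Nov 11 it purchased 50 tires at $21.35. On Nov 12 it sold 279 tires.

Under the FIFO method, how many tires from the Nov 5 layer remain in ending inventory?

47

Nov 12, 279 sold [FIFO — oldest first]: 222 @ $19.50 + 57 @ $17.25 = $5,312.25
Ending inventory: 47 @ $17.25 + 211 @ $22.00 + 151 @ $19.80 + 50 @ $21.35 = $9,510.05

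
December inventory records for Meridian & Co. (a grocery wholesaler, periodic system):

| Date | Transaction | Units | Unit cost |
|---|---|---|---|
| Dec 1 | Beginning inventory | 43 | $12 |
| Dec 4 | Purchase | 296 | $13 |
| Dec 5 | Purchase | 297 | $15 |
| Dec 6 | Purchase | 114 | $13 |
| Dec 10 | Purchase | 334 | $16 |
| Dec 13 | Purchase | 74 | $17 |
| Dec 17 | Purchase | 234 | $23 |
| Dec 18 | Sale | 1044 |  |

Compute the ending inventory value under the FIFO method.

Dec 18, 1044 sold [FIFO — oldest first]: 43 @ $12 + 296 @ $13 + 297 @ $15 + 114 @ $13 + 294 @ $16 = $15,005
Ending inventory: 40 @ $16 + 74 @ $17 + 234 @ $23 = $7,280

Ending inventory = $7,280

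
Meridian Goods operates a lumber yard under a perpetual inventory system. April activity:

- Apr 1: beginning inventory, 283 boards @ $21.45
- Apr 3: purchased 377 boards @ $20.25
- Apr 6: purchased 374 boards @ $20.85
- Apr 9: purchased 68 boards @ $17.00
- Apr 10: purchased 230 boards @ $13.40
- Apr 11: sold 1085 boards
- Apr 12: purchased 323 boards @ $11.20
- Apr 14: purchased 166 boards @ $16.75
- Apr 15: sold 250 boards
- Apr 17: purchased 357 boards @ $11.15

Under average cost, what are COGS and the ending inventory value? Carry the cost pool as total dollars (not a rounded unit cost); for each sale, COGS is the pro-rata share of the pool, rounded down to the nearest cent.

After Apr 1: 283 on hand, pool $6,070.35 (≈ $21.4500 each)
After Apr 3: 660 on hand, pool $13,704.60 (≈ $20.7645 each)
After Apr 6: 1034 on hand, pool $21,502.50 (≈ $20.7955 each)
After Apr 9: 1102 on hand, pool $22,658.50 (≈ $20.5613 each)
After Apr 10: 1332 on hand, pool $25,740.50 (≈ $19.3247 each)
Apr 11, sell 1085: 1085/1332 × $25,740.50 → $20,967.29
After Apr 12: 570 on hand, pool $8,390.81 (≈ $14.7207 each)
After Apr 14: 736 on hand, pool $11,171.31 (≈ $15.1784 each)
Apr 15, sell 250: 250/736 × $11,171.31 → $3,794.60
After Apr 17: 843 on hand, pool $11,357.26 (≈ $13.4724 each)
Total COGS = $20,967.29 + $3,794.60 = $24,761.89
Ending inventory (cost pool remaining) = $11,357.26
Check: goods available $36,119.15 = COGS $24,761.89 + ending $11,357.26

COGS = $24,761.89; ending inventory = $11,357.26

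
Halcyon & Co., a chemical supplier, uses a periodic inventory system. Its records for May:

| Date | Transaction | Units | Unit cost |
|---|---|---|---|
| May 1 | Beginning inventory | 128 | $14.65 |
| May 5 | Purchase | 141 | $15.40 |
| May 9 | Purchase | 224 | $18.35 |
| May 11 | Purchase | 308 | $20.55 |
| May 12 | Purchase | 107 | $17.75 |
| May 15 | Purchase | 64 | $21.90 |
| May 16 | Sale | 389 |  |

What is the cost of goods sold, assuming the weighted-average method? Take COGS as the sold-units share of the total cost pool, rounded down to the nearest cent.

COGS = $7,118.55

May 16, sell 389: 389/972 × $17,787.25 → $7,118.55
Ending inventory (cost pool remaining) = $10,668.70
Check: goods available $17,787.25 = COGS $7,118.55 + ending $10,668.70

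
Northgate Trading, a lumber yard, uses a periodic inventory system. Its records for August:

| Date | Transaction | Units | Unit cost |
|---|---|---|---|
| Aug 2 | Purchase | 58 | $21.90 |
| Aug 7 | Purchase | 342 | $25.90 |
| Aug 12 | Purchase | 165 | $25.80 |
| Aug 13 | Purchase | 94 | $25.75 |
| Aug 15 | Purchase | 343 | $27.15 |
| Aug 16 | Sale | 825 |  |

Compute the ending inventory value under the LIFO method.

Ending inventory = $4,352.30

Aug 16, 825 sold [LIFO — newest first]: 343 @ $27.15 + 94 @ $25.75 + 165 @ $25.80 + 223 @ $25.90 = $21,765.65
Ending inventory: 58 @ $21.90 + 119 @ $25.90 = $4,352.30
Check: goods available $26,117.95 = COGS $21,765.65 + ending $4,352.30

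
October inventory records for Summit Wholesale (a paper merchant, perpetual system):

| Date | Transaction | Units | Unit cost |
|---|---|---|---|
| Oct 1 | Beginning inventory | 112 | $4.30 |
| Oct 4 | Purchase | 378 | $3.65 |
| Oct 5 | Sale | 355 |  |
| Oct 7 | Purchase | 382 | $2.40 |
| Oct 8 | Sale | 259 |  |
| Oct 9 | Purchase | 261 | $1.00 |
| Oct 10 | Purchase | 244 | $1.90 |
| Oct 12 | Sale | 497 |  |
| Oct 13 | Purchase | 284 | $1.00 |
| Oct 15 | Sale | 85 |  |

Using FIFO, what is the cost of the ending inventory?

Ending inventory = $627.90

Oct 5, 355 sold [FIFO — oldest first]: 112 @ $4.30 + 243 @ $3.65 = $1,368.55
Oct 8, 259 sold [FIFO — oldest first]: 135 @ $3.65 + 124 @ $2.40 = $790.35
Oct 12, 497 sold [FIFO — oldest first]: 258 @ $2.40 + 239 @ $1.00 = $858.20
Oct 15, 85 sold [FIFO — oldest first]: 22 @ $1.00 + 63 @ $1.90 = $141.70
Total COGS = $1,368.55 + $790.35 + $858.20 + $141.70 = $3,158.80
Ending inventory: 181 @ $1.90 + 284 @ $1.00 = $627.90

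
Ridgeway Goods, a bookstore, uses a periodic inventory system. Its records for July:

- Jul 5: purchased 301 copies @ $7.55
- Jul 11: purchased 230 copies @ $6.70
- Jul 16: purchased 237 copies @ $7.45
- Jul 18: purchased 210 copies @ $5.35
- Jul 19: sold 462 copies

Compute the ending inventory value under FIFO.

Ending inventory = $3,351.45

Jul 19, 462 sold [FIFO — oldest first]: 301 @ $7.55 + 161 @ $6.70 = $3,351.25
Ending inventory: 69 @ $6.70 + 237 @ $7.45 + 210 @ $5.35 = $3,351.45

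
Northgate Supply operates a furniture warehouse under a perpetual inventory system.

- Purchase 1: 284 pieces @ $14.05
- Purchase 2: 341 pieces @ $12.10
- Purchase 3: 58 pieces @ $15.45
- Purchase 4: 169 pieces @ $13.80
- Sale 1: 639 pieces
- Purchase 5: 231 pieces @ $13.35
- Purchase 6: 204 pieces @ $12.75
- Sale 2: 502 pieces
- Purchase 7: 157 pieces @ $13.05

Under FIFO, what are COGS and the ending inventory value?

COGS = $15,167.95; ending inventory = $3,910.35

Sale 1 (639) [FIFO — oldest first]: 284 @ $14.05 + 341 @ $12.10 + 14 @ $15.45 = $8,332.60
Sale 2 (502) [FIFO — oldest first]: 44 @ $15.45 + 169 @ $13.80 + 231 @ $13.35 + 58 @ $12.75 = $6,835.35
Total COGS = $8,332.60 + $6,835.35 = $15,167.95
Ending inventory: 146 @ $12.75 + 157 @ $13.05 = $3,910.35
Check: goods available $19,078.30 = COGS $15,167.95 + ending $3,910.35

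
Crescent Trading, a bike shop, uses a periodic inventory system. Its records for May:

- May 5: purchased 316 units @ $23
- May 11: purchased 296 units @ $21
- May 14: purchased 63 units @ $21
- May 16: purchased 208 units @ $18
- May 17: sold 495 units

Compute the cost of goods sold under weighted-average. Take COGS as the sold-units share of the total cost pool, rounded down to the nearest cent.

May 17, sell 495: 495/883 × $18,551.00 → $10,399.48
Ending inventory (cost pool remaining) = $8,151.52

COGS = $10,399.48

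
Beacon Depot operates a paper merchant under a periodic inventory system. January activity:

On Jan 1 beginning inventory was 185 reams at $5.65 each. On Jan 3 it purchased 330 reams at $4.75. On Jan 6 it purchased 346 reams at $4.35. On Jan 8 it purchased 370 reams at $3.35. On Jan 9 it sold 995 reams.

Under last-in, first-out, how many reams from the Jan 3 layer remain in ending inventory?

Jan 9, 995 sold [LIFO — newest first]: 370 @ $3.35 + 346 @ $4.35 + 279 @ $4.75 = $4,069.85
Ending inventory: 185 @ $5.65 + 51 @ $4.75 = $1,287.50
Check: goods available $5,357.35 = COGS $4,069.85 + ending $1,287.50

51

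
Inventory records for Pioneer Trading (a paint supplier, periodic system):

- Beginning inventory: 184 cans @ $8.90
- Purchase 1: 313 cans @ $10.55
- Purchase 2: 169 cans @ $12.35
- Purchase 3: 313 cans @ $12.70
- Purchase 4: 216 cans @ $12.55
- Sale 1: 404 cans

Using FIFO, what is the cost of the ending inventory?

Sale 1 (404) [FIFO — oldest first]: 184 @ $8.90 + 220 @ $10.55 = $3,958.60
Ending inventory: 93 @ $10.55 + 169 @ $12.35 + 313 @ $12.70 + 216 @ $12.55 = $9,754.20

Ending inventory = $9,754.20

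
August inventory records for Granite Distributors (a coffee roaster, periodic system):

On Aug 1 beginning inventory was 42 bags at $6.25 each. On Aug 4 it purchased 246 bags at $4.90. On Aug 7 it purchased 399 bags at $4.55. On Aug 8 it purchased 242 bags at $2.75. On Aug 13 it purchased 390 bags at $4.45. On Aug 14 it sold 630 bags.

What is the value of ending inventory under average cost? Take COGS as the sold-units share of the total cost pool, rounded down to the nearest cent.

Ending inventory = $2,969.31

Aug 14, sell 630: 630/1319 × $5,684.35 → $2,715.04
Ending inventory (cost pool remaining) = $2,969.31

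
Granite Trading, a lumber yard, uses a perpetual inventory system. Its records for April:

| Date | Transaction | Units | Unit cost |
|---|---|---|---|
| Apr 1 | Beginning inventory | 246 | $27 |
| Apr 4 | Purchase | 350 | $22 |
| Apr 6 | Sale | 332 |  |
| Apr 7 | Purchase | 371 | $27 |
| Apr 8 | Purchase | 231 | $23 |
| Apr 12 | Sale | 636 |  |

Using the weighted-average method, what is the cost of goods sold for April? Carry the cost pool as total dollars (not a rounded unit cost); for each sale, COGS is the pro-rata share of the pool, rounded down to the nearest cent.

COGS = $23,913.27

After Apr 1: 246 on hand, pool $6,642.00 (≈ $27.0000 each)
After Apr 4: 596 on hand, pool $14,342.00 (≈ $24.0638 each)
Apr 6, sell 332: 332/596 × $14,342.00 → $7,989.16
After Apr 7: 635 on hand, pool $16,369.84 (≈ $25.7793 each)
After Apr 8: 866 on hand, pool $21,682.84 (≈ $25.0379 each)
Apr 12, sell 636: 636/866 × $21,682.84 → $15,924.11
Total COGS = $7,989.16 + $15,924.11 = $23,913.27
Ending inventory (cost pool remaining) = $5,758.73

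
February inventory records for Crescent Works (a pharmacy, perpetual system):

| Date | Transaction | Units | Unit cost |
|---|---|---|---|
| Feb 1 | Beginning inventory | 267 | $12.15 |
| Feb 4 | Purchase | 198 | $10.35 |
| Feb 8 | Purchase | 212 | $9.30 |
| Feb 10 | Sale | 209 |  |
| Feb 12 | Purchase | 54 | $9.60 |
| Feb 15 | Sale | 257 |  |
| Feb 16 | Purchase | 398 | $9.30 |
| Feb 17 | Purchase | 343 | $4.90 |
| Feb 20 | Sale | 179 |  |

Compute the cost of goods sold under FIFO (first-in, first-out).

Feb 10, 209 sold [FIFO — oldest first]: 209 @ $12.15 = $2,539.35
Feb 15, 257 sold [FIFO — oldest first]: 58 @ $12.15 + 198 @ $10.35 + 1 @ $9.30 = $2,763.30
Feb 20, 179 sold [FIFO — oldest first]: 179 @ $9.30 = $1,664.70
Total COGS = $2,539.35 + $2,763.30 + $1,664.70 = $6,967.35
Ending inventory: 32 @ $9.30 + 54 @ $9.60 + 398 @ $9.30 + 343 @ $4.90 = $6,198.10
Check: goods available $13,165.45 = COGS $6,967.35 + ending $6,198.10

COGS = $6,967.35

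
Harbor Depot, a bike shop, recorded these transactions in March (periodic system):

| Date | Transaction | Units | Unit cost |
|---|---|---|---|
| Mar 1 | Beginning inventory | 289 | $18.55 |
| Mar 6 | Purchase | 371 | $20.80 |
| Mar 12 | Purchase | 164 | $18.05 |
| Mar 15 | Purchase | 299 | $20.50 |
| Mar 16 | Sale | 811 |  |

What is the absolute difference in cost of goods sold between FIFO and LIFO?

FIFO COGS: 289 @ $18.55 + 371 @ $20.80 + 151 @ $18.05 = $15,803.30
LIFO COGS: 299 @ $20.50 + 164 @ $18.05 + 348 @ $20.80 = $16,328.10
Difference = |$15,803.30 − $16,328.10| = $524.80

$524.80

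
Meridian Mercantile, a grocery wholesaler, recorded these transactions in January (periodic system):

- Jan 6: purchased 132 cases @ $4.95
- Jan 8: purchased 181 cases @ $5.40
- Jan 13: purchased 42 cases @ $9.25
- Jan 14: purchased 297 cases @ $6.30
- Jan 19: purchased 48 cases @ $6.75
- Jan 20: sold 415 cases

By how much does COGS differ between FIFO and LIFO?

FIFO COGS: 132 @ $4.95 + 181 @ $5.40 + 42 @ $9.25 + 60 @ $6.30 = $2,397.30
LIFO COGS: 48 @ $6.75 + 297 @ $6.30 + 42 @ $9.25 + 28 @ $5.40 = $2,734.80
Difference = |$2,397.30 − $2,734.80| = $337.50

$337.50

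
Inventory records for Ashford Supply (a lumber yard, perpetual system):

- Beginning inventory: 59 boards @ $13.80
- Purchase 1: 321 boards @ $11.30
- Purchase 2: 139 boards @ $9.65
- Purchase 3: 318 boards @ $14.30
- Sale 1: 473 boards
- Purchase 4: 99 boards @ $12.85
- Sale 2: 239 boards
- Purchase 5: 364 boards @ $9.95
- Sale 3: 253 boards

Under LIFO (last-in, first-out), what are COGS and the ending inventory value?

COGS = $11,441.05; ending inventory = $3,783.15

Sale 1 (473) [LIFO — newest first]: 318 @ $14.30 + 139 @ $9.65 + 16 @ $11.30 = $6,069.55
Sale 2 (239) [LIFO — newest first]: 99 @ $12.85 + 140 @ $11.30 = $2,854.15
Sale 3 (253) [LIFO — newest first]: 253 @ $9.95 = $2,517.35
Total COGS = $6,069.55 + $2,854.15 + $2,517.35 = $11,441.05
Ending inventory: 59 @ $13.80 + 165 @ $11.30 + 111 @ $9.95 = $3,783.15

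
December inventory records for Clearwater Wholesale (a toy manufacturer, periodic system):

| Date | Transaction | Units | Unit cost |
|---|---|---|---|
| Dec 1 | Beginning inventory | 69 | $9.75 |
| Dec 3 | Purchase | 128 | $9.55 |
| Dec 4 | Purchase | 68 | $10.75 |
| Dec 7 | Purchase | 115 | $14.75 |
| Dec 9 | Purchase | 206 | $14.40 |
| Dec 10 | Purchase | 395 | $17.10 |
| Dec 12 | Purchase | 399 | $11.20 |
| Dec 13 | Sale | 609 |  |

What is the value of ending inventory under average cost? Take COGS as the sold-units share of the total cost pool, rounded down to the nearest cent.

Dec 13, sell 609: 609/1380 × $18,512.10 → $8,169.47
Ending inventory (cost pool remaining) = $10,342.63

Ending inventory = $10,342.63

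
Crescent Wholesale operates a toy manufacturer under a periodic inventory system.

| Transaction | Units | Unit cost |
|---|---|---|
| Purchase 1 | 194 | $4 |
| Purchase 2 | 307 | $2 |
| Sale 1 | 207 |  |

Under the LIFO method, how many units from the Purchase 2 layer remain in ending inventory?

100

Sale 1 (207) [LIFO — newest first]: 207 @ $2 = $414
Ending inventory: 194 @ $4 + 100 @ $2 = $976
Check: goods available $1,390 = COGS $414 + ending $976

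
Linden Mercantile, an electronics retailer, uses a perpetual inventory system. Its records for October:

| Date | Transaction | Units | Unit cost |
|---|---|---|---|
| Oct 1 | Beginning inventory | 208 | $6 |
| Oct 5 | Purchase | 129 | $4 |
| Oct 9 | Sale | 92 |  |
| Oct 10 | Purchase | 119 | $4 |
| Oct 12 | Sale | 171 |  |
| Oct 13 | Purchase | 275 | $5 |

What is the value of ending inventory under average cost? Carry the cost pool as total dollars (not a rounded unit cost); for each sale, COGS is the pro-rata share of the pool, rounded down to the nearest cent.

Ending inventory = $2,307.36

After Oct 1: 208 on hand, pool $1,248.00 (≈ $6.0000 each)
After Oct 5: 337 on hand, pool $1,764.00 (≈ $5.2344 each)
Oct 9, sell 92: 92/337 × $1,764.00 → $481.56
After Oct 10: 364 on hand, pool $1,758.44 (≈ $4.8309 each)
Oct 12, sell 171: 171/364 × $1,758.44 → $826.08
After Oct 13: 468 on hand, pool $2,307.36 (≈ $4.9303 each)
Total COGS = $481.56 + $826.08 = $1,307.64
Ending inventory (cost pool remaining) = $2,307.36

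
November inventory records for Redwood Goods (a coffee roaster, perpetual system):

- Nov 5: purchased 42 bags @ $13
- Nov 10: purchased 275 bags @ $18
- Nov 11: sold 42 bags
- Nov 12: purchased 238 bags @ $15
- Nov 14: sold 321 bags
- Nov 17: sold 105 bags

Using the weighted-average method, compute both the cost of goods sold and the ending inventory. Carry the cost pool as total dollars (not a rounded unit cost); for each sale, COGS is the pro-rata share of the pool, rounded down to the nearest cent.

COGS = $7,651.97; ending inventory = $1,414.03

After Nov 5: 42 on hand, pool $546.00 (≈ $13.0000 each)
After Nov 10: 317 on hand, pool $5,496.00 (≈ $17.3375 each)
Nov 11, sell 42: 42/317 × $5,496.00 → $728.17
After Nov 12: 513 on hand, pool $8,337.83 (≈ $16.2531 each)
Nov 14, sell 321: 321/513 × $8,337.83 → $5,217.23
Nov 17, sell 105: 105/192 × $3,120.60 → $1,706.57
Total COGS = $728.17 + $5,217.23 + $1,706.57 = $7,651.97
Ending inventory (cost pool remaining) = $1,414.03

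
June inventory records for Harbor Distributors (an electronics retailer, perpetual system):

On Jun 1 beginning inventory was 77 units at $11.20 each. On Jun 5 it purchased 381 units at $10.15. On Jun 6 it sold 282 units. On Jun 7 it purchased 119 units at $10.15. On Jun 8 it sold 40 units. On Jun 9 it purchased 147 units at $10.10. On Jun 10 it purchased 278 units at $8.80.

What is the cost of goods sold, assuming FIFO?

COGS = $3,349.15

Jun 6, 282 sold [FIFO — oldest first]: 77 @ $11.20 + 205 @ $10.15 = $2,943.15
Jun 8, 40 sold [FIFO — oldest first]: 40 @ $10.15 = $406.00
Total COGS = $2,943.15 + $406.00 = $3,349.15
Ending inventory: 136 @ $10.15 + 119 @ $10.15 + 147 @ $10.10 + 278 @ $8.80 = $6,519.35
Check: goods available $9,868.50 = COGS $3,349.15 + ending $6,519.35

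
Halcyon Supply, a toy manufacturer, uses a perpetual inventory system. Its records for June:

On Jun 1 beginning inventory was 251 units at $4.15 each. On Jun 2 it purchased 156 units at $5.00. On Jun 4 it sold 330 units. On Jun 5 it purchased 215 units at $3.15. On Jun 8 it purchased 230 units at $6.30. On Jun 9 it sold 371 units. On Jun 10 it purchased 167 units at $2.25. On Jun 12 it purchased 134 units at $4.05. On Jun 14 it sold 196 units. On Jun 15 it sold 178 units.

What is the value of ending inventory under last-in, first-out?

Ending inventory = $322.70

Jun 4, 330 sold [LIFO — newest first]: 156 @ $5.00 + 174 @ $4.15 = $1,502.10
Jun 9, 371 sold [LIFO — newest first]: 230 @ $6.30 + 141 @ $3.15 = $1,893.15
Jun 14, 196 sold [LIFO — newest first]: 134 @ $4.05 + 62 @ $2.25 = $682.20
Jun 15, 178 sold [LIFO — newest first]: 105 @ $2.25 + 73 @ $3.15 = $466.20
Total COGS = $1,502.10 + $1,893.15 + $682.20 + $466.20 = $4,543.65
Ending inventory: 77 @ $4.15 + 1 @ $3.15 = $322.70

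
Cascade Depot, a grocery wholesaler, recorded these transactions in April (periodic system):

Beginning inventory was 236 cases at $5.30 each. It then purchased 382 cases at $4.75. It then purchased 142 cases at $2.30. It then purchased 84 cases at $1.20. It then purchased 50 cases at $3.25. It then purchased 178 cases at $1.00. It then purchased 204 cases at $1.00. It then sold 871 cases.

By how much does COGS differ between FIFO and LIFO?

FIFO COGS: 236 @ $5.30 + 382 @ $4.75 + 142 @ $2.30 + 84 @ $1.20 + 27 @ $3.25 = $3,580.45
LIFO COGS: 204 @ $1.00 + 178 @ $1.00 + 50 @ $3.25 + 84 @ $1.20 + 142 @ $2.30 + 213 @ $4.75 = $1,983.65
Difference = |$3,580.45 − $1,983.65| = $1,596.80

$1,596.80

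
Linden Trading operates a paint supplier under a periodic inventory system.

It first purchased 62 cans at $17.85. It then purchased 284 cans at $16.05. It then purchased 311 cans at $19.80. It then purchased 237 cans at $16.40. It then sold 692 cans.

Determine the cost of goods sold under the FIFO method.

COGS = $12,396.70

Sale 1 (692) [FIFO — oldest first]: 62 @ $17.85 + 284 @ $16.05 + 311 @ $19.80 + 35 @ $16.40 = $12,396.70
Ending inventory: 202 @ $16.40 = $3,312.80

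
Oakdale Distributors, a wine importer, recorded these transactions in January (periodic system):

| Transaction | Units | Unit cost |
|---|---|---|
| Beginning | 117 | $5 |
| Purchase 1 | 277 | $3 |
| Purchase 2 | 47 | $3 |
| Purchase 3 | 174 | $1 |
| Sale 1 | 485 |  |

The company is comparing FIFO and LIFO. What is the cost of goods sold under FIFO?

COGS = $1,601

FIFO COGS: 117 @ $5 + 277 @ $3 + 47 @ $3 + 44 @ $1 = $1,601
LIFO COGS: 174 @ $1 + 47 @ $3 + 264 @ $3 = $1,107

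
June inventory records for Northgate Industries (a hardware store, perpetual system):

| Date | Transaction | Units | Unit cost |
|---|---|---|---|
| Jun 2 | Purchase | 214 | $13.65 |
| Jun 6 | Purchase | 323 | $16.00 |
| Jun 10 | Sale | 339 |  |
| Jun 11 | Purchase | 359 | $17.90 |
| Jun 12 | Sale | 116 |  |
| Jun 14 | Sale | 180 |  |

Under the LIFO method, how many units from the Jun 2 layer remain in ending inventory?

198

Jun 10, 339 sold [LIFO — newest first]: 323 @ $16.00 + 16 @ $13.65 = $5,386.40
Jun 12, 116 sold [LIFO — newest first]: 116 @ $17.90 = $2,076.40
Jun 14, 180 sold [LIFO — newest first]: 180 @ $17.90 = $3,222.00
Total COGS = $5,386.40 + $2,076.40 + $3,222.00 = $10,684.80
Ending inventory: 198 @ $13.65 + 63 @ $17.90 = $3,830.40
Check: goods available $14,515.20 = COGS $10,684.80 + ending $3,830.40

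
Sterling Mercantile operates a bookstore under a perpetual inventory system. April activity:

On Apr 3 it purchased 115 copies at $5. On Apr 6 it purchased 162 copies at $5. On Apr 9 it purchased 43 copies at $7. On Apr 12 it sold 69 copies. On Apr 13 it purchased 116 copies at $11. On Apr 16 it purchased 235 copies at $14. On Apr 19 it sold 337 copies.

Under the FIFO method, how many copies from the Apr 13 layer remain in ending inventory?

30

Apr 12, 69 sold [FIFO — oldest first]: 69 @ $5 = $345
Apr 19, 337 sold [FIFO — oldest first]: 46 @ $5 + 162 @ $5 + 43 @ $7 + 86 @ $11 = $2,287
Total COGS = $345 + $2,287 = $2,632
Ending inventory: 30 @ $11 + 235 @ $14 = $3,620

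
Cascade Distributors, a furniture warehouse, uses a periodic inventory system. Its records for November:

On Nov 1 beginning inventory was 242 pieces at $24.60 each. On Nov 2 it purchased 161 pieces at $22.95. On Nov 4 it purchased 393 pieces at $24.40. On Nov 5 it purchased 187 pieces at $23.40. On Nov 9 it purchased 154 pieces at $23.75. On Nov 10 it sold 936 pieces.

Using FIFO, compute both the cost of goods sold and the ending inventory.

Nov 10, 936 sold [FIFO — oldest first]: 242 @ $24.60 + 161 @ $22.95 + 393 @ $24.40 + 140 @ $23.40 = $22,513.35
Ending inventory: 47 @ $23.40 + 154 @ $23.75 = $4,757.30

COGS = $22,513.35; ending inventory = $4,757.30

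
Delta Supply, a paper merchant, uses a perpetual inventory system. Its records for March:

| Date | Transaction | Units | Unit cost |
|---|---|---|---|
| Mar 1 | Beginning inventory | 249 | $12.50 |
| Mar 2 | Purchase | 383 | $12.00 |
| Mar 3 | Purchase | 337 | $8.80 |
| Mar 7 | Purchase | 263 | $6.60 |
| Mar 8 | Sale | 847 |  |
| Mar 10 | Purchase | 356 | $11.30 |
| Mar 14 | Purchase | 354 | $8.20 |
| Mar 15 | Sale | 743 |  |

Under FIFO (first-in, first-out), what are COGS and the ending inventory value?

COGS = $16,449.10; ending inventory = $2,886.40

Mar 8, 847 sold [FIFO — oldest first]: 249 @ $12.50 + 383 @ $12.00 + 215 @ $8.80 = $9,600.50
Mar 15, 743 sold [FIFO — oldest first]: 122 @ $8.80 + 263 @ $6.60 + 356 @ $11.30 + 2 @ $8.20 = $6,848.60
Total COGS = $9,600.50 + $6,848.60 = $16,449.10
Ending inventory: 352 @ $8.20 = $2,886.40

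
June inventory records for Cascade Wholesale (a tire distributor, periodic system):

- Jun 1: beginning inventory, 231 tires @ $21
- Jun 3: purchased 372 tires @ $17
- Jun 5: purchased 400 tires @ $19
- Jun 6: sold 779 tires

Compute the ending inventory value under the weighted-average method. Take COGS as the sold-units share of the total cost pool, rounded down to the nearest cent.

Ending inventory = $4,193.03

Jun 6, sell 779: 779/1003 × $18,775.00 → $14,581.97
Ending inventory (cost pool remaining) = $4,193.03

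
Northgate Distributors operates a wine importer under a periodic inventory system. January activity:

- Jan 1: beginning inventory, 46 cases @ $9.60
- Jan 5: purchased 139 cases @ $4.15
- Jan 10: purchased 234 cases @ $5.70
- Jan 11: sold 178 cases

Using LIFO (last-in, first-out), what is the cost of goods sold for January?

Jan 11, 178 sold [LIFO — newest first]: 178 @ $5.70 = $1,014.60
Ending inventory: 46 @ $9.60 + 139 @ $4.15 + 56 @ $5.70 = $1,337.65

COGS = $1,014.60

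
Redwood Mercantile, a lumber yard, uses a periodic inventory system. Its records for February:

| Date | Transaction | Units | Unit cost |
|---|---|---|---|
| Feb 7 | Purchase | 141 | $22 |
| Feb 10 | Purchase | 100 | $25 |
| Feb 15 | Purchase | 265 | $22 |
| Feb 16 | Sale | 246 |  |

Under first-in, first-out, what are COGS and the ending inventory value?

COGS = $5,712; ending inventory = $5,720

Feb 16, 246 sold [FIFO — oldest first]: 141 @ $22 + 100 @ $25 + 5 @ $22 = $5,712
Ending inventory: 260 @ $22 = $5,720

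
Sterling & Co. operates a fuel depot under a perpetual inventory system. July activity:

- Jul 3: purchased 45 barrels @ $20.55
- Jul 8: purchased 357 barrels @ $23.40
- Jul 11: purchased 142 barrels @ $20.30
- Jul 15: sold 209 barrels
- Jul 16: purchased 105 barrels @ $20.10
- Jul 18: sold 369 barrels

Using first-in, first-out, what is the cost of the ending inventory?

Ending inventory = $1,427.10

Jul 15, 209 sold [FIFO — oldest first]: 45 @ $20.55 + 164 @ $23.40 = $4,762.35
Jul 18, 369 sold [FIFO — oldest first]: 193 @ $23.40 + 142 @ $20.30 + 34 @ $20.10 = $8,082.20
Total COGS = $4,762.35 + $8,082.20 = $12,844.55
Ending inventory: 71 @ $20.10 = $1,427.10
Check: goods available $14,271.65 = COGS $12,844.55 + ending $1,427.10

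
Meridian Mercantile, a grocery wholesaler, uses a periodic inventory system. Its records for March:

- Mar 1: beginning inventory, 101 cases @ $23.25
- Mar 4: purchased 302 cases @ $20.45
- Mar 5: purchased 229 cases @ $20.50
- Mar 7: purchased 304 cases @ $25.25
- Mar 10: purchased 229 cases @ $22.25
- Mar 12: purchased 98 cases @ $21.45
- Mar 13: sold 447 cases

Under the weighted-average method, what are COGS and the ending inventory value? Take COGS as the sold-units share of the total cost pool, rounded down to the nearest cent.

Mar 13, sell 447: 447/1263 × $28,092.00 → $9,942.29
Ending inventory (cost pool remaining) = $18,149.71

COGS = $9,942.29; ending inventory = $18,149.71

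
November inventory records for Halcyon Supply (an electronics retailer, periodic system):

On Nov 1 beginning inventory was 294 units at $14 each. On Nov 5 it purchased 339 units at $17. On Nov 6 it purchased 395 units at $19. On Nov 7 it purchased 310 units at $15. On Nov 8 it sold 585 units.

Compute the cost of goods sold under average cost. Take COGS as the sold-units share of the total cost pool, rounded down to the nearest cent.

Nov 8, sell 585: 585/1338 × $22,034.00 → $9,633.69
Ending inventory (cost pool remaining) = $12,400.31
Check: goods available $22,034.00 = COGS $9,633.69 + ending $12,400.31

COGS = $9,633.69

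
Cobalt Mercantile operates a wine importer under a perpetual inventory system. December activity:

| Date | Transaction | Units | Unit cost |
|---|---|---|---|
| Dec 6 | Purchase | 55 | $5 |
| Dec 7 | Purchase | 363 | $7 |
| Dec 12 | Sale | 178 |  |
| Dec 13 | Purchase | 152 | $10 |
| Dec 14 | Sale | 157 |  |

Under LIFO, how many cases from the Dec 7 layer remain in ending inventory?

180

Dec 12, 178 sold [LIFO — newest first]: 178 @ $7 = $1,246
Dec 14, 157 sold [LIFO — newest first]: 152 @ $10 + 5 @ $7 = $1,555
Total COGS = $1,246 + $1,555 = $2,801
Ending inventory: 55 @ $5 + 180 @ $7 = $1,535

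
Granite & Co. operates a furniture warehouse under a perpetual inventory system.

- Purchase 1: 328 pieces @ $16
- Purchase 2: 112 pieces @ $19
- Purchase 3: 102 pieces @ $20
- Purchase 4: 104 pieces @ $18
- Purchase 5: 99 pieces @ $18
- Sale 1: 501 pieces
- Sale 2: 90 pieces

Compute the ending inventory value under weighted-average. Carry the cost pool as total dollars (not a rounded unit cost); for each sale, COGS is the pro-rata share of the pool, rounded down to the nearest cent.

Ending inventory = $2,701.73

After Purchase 1: 328 on hand, pool $5,248.00 (≈ $16.0000 each)
After Purchase 2: 440 on hand, pool $7,376.00 (≈ $16.7636 each)
After Purchase 3: 542 on hand, pool $9,416.00 (≈ $17.3727 each)
After Purchase 4: 646 on hand, pool $11,288.00 (≈ $17.4737 each)
After Purchase 5: 745 on hand, pool $13,070.00 (≈ $17.5436 each)
Sale 1, sell 501: 501/745 × $13,070.00 → $8,789.35
Sale 2, sell 90: 90/244 × $4,280.65 → $1,578.92
Total COGS = $8,789.35 + $1,578.92 = $10,368.27
Ending inventory (cost pool remaining) = $2,701.73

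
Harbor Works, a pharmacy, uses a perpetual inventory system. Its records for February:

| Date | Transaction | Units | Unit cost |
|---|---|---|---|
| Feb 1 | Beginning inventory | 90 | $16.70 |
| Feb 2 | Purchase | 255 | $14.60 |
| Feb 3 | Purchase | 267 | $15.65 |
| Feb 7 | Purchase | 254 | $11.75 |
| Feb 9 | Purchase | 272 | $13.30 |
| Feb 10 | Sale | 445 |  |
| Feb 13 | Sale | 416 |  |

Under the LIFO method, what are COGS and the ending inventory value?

Feb 10, 445 sold [LIFO — newest first]: 272 @ $13.30 + 173 @ $11.75 = $5,650.35
Feb 13, 416 sold [LIFO — newest first]: 81 @ $11.75 + 267 @ $15.65 + 68 @ $14.60 = $6,123.10
Total COGS = $5,650.35 + $6,123.10 = $11,773.45
Ending inventory: 90 @ $16.70 + 187 @ $14.60 = $4,233.20
Check: goods available $16,006.65 = COGS $11,773.45 + ending $4,233.20

COGS = $11,773.45; ending inventory = $4,233.20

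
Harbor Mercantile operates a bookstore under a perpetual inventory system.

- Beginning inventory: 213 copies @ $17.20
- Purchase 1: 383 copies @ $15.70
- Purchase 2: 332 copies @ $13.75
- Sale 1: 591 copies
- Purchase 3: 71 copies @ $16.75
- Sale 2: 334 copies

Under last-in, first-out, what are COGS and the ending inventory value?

COGS = $14,158.15; ending inventory = $1,272.80

Sale 1 (591) [LIFO — newest first]: 332 @ $13.75 + 259 @ $15.70 = $8,631.30
Sale 2 (334) [LIFO — newest first]: 71 @ $16.75 + 124 @ $15.70 + 139 @ $17.20 = $5,526.85
Total COGS = $8,631.30 + $5,526.85 = $14,158.15
Ending inventory: 74 @ $17.20 = $1,272.80
Check: goods available $15,430.95 = COGS $14,158.15 + ending $1,272.80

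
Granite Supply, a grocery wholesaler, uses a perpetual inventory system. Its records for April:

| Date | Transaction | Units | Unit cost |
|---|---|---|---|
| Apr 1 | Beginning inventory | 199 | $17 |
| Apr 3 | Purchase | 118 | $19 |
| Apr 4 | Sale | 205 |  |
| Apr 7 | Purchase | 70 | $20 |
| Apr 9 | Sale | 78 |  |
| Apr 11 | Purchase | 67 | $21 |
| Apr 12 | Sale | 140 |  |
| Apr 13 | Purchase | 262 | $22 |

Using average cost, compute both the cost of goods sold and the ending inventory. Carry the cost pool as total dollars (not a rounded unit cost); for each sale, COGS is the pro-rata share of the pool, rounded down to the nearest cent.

After Apr 1: 199 on hand, pool $3,383.00 (≈ $17.0000 each)
After Apr 3: 317 on hand, pool $5,625.00 (≈ $17.7445 each)
Apr 4, sell 205: 205/317 × $5,625.00 → $3,637.61
After Apr 7: 182 on hand, pool $3,387.39 (≈ $18.6120 each)
Apr 9, sell 78: 78/182 × $3,387.39 → $1,451.73
After Apr 11: 171 on hand, pool $3,342.66 (≈ $19.5477 each)
Apr 12, sell 140: 140/171 × $3,342.66 → $2,736.68
After Apr 13: 293 on hand, pool $6,369.98 (≈ $21.7405 each)
Total COGS = $3,637.61 + $1,451.73 + $2,736.68 = $7,826.02
Ending inventory (cost pool remaining) = $6,369.98

COGS = $7,826.02; ending inventory = $6,369.98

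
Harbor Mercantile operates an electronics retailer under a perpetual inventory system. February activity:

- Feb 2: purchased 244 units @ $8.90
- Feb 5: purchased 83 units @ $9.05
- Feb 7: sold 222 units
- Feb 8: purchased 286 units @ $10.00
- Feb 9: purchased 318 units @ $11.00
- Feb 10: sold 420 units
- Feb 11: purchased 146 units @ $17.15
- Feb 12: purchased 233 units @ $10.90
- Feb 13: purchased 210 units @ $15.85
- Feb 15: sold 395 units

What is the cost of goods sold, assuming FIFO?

Feb 7, 222 sold [FIFO — oldest first]: 222 @ $8.90 = $1,975.80
Feb 10, 420 sold [FIFO — oldest first]: 22 @ $8.90 + 83 @ $9.05 + 286 @ $10.00 + 29 @ $11.00 = $4,125.95
Feb 15, 395 sold [FIFO — oldest first]: 289 @ $11.00 + 106 @ $17.15 = $4,996.90
Total COGS = $1,975.80 + $4,125.95 + $4,996.90 = $11,098.65
Ending inventory: 40 @ $17.15 + 233 @ $10.90 + 210 @ $15.85 = $6,554.20

COGS = $11,098.65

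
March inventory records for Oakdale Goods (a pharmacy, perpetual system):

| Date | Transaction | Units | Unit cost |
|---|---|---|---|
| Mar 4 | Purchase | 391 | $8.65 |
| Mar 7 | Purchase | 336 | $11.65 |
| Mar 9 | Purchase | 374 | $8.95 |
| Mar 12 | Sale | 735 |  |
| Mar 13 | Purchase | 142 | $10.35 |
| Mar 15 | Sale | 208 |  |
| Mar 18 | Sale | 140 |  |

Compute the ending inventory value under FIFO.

Ending inventory = $1,630.80

Mar 12, 735 sold [FIFO — oldest first]: 391 @ $8.65 + 336 @ $11.65 + 8 @ $8.95 = $7,368.15
Mar 15, 208 sold [FIFO — oldest first]: 208 @ $8.95 = $1,861.60
Mar 18, 140 sold [FIFO — oldest first]: 140 @ $8.95 = $1,253.00
Total COGS = $7,368.15 + $1,861.60 + $1,253.00 = $10,482.75
Ending inventory: 18 @ $8.95 + 142 @ $10.35 = $1,630.80
Check: goods available $12,113.55 = COGS $10,482.75 + ending $1,630.80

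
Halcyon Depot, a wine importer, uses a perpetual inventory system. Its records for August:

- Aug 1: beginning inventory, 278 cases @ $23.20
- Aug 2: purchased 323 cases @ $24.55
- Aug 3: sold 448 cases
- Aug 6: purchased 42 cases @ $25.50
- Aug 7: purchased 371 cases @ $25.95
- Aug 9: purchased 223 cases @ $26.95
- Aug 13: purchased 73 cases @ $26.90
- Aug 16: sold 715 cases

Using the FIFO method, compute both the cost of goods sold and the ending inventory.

Aug 3, 448 sold [FIFO — oldest first]: 278 @ $23.20 + 170 @ $24.55 = $10,623.10
Aug 16, 715 sold [FIFO — oldest first]: 153 @ $24.55 + 42 @ $25.50 + 371 @ $25.95 + 149 @ $26.95 = $18,470.15
Total COGS = $10,623.10 + $18,470.15 = $29,093.25
Ending inventory: 74 @ $26.95 + 73 @ $26.90 = $3,958.00
Check: goods available $33,051.25 = COGS $29,093.25 + ending $3,958.00

COGS = $29,093.25; ending inventory = $3,958.00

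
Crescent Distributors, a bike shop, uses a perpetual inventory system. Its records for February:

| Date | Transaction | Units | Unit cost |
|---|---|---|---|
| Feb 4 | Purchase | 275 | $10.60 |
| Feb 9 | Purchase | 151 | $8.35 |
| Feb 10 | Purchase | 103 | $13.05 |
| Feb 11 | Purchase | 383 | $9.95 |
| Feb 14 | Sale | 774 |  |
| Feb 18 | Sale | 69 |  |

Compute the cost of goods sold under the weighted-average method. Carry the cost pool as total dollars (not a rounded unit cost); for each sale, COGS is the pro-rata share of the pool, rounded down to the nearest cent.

After Feb 4: 275 on hand, pool $2,915.00 (≈ $10.6000 each)
After Feb 9: 426 on hand, pool $4,175.85 (≈ $9.8025 each)
After Feb 10: 529 on hand, pool $5,520.00 (≈ $10.4348 each)
After Feb 11: 912 on hand, pool $9,330.85 (≈ $10.2312 each)
Feb 14, sell 774: 774/912 × $9,330.85 → $7,918.94
Feb 18, sell 69: 69/138 × $1,411.91 → $705.95
Total COGS = $7,918.94 + $705.95 = $8,624.89
Ending inventory (cost pool remaining) = $705.96

COGS = $8,624.89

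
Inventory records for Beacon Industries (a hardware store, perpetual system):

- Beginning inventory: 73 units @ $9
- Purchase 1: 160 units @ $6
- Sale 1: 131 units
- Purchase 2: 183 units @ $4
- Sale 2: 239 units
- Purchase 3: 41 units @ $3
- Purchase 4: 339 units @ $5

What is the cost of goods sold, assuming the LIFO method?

Sale 1 (131) [LIFO — newest first]: 131 @ $6 = $786
Sale 2 (239) [LIFO — newest first]: 183 @ $4 + 29 @ $6 + 27 @ $9 = $1,149
Total COGS = $786 + $1,149 = $1,935
Ending inventory: 46 @ $9 + 41 @ $3 + 339 @ $5 = $2,232
Check: goods available $4,167 = COGS $1,935 + ending $2,232

COGS = $1,935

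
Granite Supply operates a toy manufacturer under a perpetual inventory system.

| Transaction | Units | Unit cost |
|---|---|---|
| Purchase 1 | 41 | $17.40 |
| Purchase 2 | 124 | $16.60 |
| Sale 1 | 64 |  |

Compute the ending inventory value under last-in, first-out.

Ending inventory = $1,709.40

Sale 1 (64) [LIFO — newest first]: 64 @ $16.60 = $1,062.40
Ending inventory: 41 @ $17.40 + 60 @ $16.60 = $1,709.40
Check: goods available $2,771.80 = COGS $1,062.40 + ending $1,709.40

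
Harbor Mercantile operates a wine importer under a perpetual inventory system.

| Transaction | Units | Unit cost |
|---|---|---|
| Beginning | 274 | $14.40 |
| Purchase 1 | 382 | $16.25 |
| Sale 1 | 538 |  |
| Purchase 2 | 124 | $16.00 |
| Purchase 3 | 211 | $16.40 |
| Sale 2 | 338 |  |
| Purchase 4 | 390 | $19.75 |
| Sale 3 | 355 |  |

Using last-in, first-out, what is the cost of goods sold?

Sale 1 (538) [LIFO — newest first]: 382 @ $16.25 + 156 @ $14.40 = $8,453.90
Sale 2 (338) [LIFO — newest first]: 211 @ $16.40 + 124 @ $16.00 + 3 @ $14.40 = $5,487.60
Sale 3 (355) [LIFO — newest first]: 355 @ $19.75 = $7,011.25
Total COGS = $8,453.90 + $5,487.60 + $7,011.25 = $20,952.75
Ending inventory: 115 @ $14.40 + 35 @ $19.75 = $2,347.25
Check: goods available $23,300.00 = COGS $20,952.75 + ending $2,347.25

COGS = $20,952.75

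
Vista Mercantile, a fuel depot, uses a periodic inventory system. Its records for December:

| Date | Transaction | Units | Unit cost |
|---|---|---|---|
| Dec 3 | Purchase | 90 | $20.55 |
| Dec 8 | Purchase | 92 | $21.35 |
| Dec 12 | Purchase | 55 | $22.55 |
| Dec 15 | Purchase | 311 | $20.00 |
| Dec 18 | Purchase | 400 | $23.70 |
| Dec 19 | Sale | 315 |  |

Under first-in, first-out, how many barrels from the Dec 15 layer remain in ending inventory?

Dec 19, 315 sold [FIFO — oldest first]: 90 @ $20.55 + 92 @ $21.35 + 55 @ $22.55 + 78 @ $20.00 = $6,613.95
Ending inventory: 233 @ $20.00 + 400 @ $23.70 = $14,140.00
Check: goods available $20,753.95 = COGS $6,613.95 + ending $14,140.00

233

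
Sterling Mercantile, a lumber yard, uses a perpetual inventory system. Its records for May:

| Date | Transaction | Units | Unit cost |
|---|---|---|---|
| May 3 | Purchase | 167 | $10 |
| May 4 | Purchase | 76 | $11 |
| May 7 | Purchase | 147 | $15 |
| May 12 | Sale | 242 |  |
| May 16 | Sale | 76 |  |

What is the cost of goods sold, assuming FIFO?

COGS = $3,631

May 12, 242 sold [FIFO — oldest first]: 167 @ $10 + 75 @ $11 = $2,495
May 16, 76 sold [FIFO — oldest first]: 1 @ $11 + 75 @ $15 = $1,136
Total COGS = $2,495 + $1,136 = $3,631
Ending inventory: 72 @ $15 = $1,080
Check: goods available $4,711 = COGS $3,631 + ending $1,080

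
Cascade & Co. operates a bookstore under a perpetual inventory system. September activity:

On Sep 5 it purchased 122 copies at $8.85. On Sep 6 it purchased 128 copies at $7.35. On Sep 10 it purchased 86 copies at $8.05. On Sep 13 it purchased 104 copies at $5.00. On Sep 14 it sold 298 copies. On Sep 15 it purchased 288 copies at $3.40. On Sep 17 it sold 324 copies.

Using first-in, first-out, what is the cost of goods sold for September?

COGS = $3,851.60

Sep 14, 298 sold [FIFO — oldest first]: 122 @ $8.85 + 128 @ $7.35 + 48 @ $8.05 = $2,406.90
Sep 17, 324 sold [FIFO — oldest first]: 38 @ $8.05 + 104 @ $5.00 + 182 @ $3.40 = $1,444.70
Total COGS = $2,406.90 + $1,444.70 = $3,851.60
Ending inventory: 106 @ $3.40 = $360.40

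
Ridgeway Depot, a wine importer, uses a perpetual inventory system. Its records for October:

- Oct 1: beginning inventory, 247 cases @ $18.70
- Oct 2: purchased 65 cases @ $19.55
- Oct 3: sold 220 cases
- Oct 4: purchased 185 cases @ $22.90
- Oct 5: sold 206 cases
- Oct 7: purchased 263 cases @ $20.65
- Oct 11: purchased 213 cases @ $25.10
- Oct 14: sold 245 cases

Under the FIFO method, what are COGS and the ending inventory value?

COGS = $13,719.25; ending inventory = $7,184.15

Oct 3, 220 sold [FIFO — oldest first]: 220 @ $18.70 = $4,114.00
Oct 5, 206 sold [FIFO — oldest first]: 27 @ $18.70 + 65 @ $19.55 + 114 @ $22.90 = $4,386.25
Oct 14, 245 sold [FIFO — oldest first]: 71 @ $22.90 + 174 @ $20.65 = $5,219.00
Total COGS = $4,114.00 + $4,386.25 + $5,219.00 = $13,719.25
Ending inventory: 89 @ $20.65 + 213 @ $25.10 = $7,184.15
Check: goods available $20,903.40 = COGS $13,719.25 + ending $7,184.15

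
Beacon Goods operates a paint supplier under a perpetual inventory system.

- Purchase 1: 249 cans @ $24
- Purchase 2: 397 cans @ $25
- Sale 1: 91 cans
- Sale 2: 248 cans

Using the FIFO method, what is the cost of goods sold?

Sale 1 (91) [FIFO — oldest first]: 91 @ $24 = $2,184
Sale 2 (248) [FIFO — oldest first]: 158 @ $24 + 90 @ $25 = $6,042
Total COGS = $2,184 + $6,042 = $8,226
Ending inventory: 307 @ $25 = $7,675
Check: goods available $15,901 = COGS $8,226 + ending $7,675

COGS = $8,226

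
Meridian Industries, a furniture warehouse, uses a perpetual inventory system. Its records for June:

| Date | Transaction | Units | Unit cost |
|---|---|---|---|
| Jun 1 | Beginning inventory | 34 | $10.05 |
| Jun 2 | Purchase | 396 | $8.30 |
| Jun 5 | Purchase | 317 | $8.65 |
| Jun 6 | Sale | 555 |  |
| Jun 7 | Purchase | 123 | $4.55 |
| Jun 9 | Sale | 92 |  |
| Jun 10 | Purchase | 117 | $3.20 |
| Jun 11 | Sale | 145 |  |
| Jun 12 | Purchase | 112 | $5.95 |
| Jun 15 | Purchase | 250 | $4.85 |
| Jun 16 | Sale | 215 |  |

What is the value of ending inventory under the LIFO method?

Ending inventory = $2,502.90

Jun 6, 555 sold [LIFO — newest first]: 317 @ $8.65 + 238 @ $8.30 = $4,717.45
Jun 9, 92 sold [LIFO — newest first]: 92 @ $4.55 = $418.60
Jun 11, 145 sold [LIFO — newest first]: 117 @ $3.20 + 28 @ $4.55 = $501.80
Jun 16, 215 sold [LIFO — newest first]: 215 @ $4.85 = $1,042.75
Total COGS = $4,717.45 + $418.60 + $501.80 + $1,042.75 = $6,680.60
Ending inventory: 34 @ $10.05 + 158 @ $8.30 + 3 @ $4.55 + 112 @ $5.95 + 35 @ $4.85 = $2,502.90
Check: goods available $9,183.50 = COGS $6,680.60 + ending $2,502.90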